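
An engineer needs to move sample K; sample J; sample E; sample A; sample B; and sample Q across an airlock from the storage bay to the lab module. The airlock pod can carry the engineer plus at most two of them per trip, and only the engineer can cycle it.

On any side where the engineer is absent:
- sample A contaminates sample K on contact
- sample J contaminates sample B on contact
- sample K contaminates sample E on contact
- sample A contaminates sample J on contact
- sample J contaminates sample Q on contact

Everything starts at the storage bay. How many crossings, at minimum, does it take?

Counting alone: the engineer can take at most 2 across per trip to the lab module, so moving all 6 needs at least 3 loaded trips out, with a return between consecutive ones — at least 5 crossings.
The safety rule pushes this higher. Following every safe sequence of crossings, the most of the 6 that can be at the lab module as the airlock pod arrives there on crossing 5 is 5 — never all 6.
So no plan with fewer than 7 crossings exists, and this one achieves 7:
1. Engineer goes to the lab module with sample J and sample K.  [the storage bay: sample A, sample B, sample E, sample Q | the lab module: sample J, sample K]
2. Engineer goes back to the storage bay alone.  [the storage bay: sample A, sample B, sample E, sample Q | the lab module: sample J, sample K]
3. Engineer goes to the lab module with sample A and sample E.  [the storage bay: sample B, sample Q | the lab module: sample A, sample E, sample J, sample K]
4. Engineer goes back to the storage bay with sample J and sample K.  [the storage bay: sample B, sample J, sample K, sample Q | the lab module: sample A, sample E]
5. Engineer goes to the lab module with sample B and sample Q.  [the storage bay: sample J, sample K | the lab module: sample A, sample B, sample E, sample Q]
6. Engineer goes back to the storage bay alone.  [the storage bay: sample J, sample K | the lab module: sample A, sample B, sample E, sample Q]
7. Engineer goes to the lab module with sample J and sample K.  [the storage bay: — | the lab module: sample A, sample B, sample E, sample J, sample K, sample Q]

7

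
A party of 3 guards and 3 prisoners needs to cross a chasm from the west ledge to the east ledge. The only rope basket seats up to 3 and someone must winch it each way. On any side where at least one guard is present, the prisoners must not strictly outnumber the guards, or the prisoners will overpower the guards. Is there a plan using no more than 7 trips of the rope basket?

Yes — this plan uses 5 crossings (≤ 7):
1. 2 prisoners → the east ledge.  (the west ledge: 3G 1P; the east ledge: 0G 2P)
2. 1 prisoner ← the west ledge.  (the west ledge: 3G 2P; the east ledge: 0G 1P)
3. 3 guards → the east ledge.  (the west ledge: 0G 2P; the east ledge: 3G 1P)
4. 1 prisoner ← the west ledge.  (the west ledge: 0G 3P; the east ledge: 3G 0P)
5. 3 prisoners → the east ledge.  (the west ledge: 0G 0P; the east ledge: 3G 3P)

Yes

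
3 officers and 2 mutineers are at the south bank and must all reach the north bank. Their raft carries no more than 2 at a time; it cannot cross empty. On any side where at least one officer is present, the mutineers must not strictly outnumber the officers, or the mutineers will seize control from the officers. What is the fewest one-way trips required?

Counting alone: each trip to the north bank takes at most 2 across and each return brings at least 1 back, so after t trips out (and t−1 returns) at most 2t − (t−1) of the 5 are across; that first reaches 5 at t = 4, so at least 7 crossings are needed.
The plan below uses exactly 7 crossings, so it is optimal:
1. 2 mutineers → the north bank.  (the south bank: 3O 0M; the north bank: 0O 2M)
2. 1 mutineer ← the south bank.  (the south bank: 3O 1M; the north bank: 0O 1M)
3. 2 officers → the north bank.  (the south bank: 1O 1M; the north bank: 2O 1M)
4. 1 officer ← the south bank.  (the south bank: 2O 1M; the north bank: 1O 1M)
5. 1 officer and 1 mutineer → the north bank.  (the south bank: 1O 0M; the north bank: 2O 2M)
6. 1 mutineer ← the south bank.  (the south bank: 1O 1M; the north bank: 2O 1M)
7. 1 officer and 1 mutineer → the north bank.  (the south bank: 0O 0M; the north bank: 3O 2M)

7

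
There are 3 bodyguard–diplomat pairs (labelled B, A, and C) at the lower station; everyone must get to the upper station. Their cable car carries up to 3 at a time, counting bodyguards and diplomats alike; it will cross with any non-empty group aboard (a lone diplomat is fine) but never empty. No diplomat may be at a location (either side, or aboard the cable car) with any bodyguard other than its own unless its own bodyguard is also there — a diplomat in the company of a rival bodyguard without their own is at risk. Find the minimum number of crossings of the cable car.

5

Counting alone: each trip to the upper station takes at most 3 across and each return brings at least 1 back, so after t trips out (and t−1 returns) at most 3t − (t−1) of the 6 are across; that first reaches 6 at t = 3, so at least 5 crossings are needed.
The plan below uses exactly 5 crossings, so it is optimal:
1. bodyguard B and diplomat B cross → the upper station.
2. bodyguard B crosses ← the lower station.
3. bodyguard A, bodyguard B, and bodyguard C cross → the upper station.
4. diplomat B crosses ← the lower station.
5. diplomat A, diplomat B, and diplomat C cross → the upper station.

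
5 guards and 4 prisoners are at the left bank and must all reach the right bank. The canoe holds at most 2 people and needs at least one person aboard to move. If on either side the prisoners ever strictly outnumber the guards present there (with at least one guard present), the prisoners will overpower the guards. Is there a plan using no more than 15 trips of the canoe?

Yes

Yes — this plan uses 15 crossings (≤ 15):
1. 2 prisoners → the right bank.  (the left bank: 5G 2P; the right bank: 0G 2P)
2. 1 prisoner ← the left bank.  (the left bank: 5G 3P; the right bank: 0G 1P)
3. 2 prisoners → the right bank.  (the left bank: 5G 1P; the right bank: 0G 3P)
4. 1 prisoner ← the left bank.  (the left bank: 5G 2P; the right bank: 0G 2P)
5. 2 guards → the right bank.  (the left bank: 3G 2P; the right bank: 2G 2P)
6. 1 prisoner ← the left bank.  (the left bank: 3G 3P; the right bank: 2G 1P)
7. 1 guard and 1 prisoner → the right bank.  (the left bank: 2G 2P; the right bank: 3G 2P)
8. 1 guard ← the left bank.  (the left bank: 3G 2P; the right bank: 2G 2P)
9. 1 guard and 1 prisoner → the right bank.  (the left bank: 2G 1P; the right bank: 3G 3P)
10. 1 prisoner ← the left bank.  (the left bank: 2G 2P; the right bank: 3G 2P)
11. 1 guard and 1 prisoner → the right bank.  (the left bank: 1G 1P; the right bank: 4G 3P)
12. 1 guard ← the left bank.  (the left bank: 2G 1P; the right bank: 3G 3P)
13. 1 guard and 1 prisoner → the right bank.  (the left bank: 1G 0P; the right bank: 4G 4P)
14. 1 prisoner ← the left bank.  (the left bank: 1G 1P; the right bank: 4G 3P)
15. 1 guard and 1 prisoner → the right bank.  (the left bank: 0G 0P; the right bank: 5G 4P)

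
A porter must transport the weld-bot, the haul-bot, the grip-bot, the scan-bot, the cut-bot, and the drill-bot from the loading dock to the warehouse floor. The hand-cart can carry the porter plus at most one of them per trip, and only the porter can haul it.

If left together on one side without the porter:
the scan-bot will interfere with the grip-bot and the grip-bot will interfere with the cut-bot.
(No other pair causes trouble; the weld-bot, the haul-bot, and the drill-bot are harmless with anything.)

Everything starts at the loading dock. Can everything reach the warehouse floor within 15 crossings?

Yes — this plan uses 13 crossings (≤ 15):
1. Porter goes to the warehouse floor with the grip-bot.  [the loading dock: the cut-bot, the drill-bot, the haul-bot, the scan-bot, the weld-bot | the warehouse floor: the grip-bot]
2. Porter goes back to the loading dock alone.  [the loading dock: the cut-bot, the drill-bot, the haul-bot, the scan-bot, the weld-bot | the warehouse floor: the grip-bot]
3. Porter goes to the warehouse floor with the weld-bot.  [the loading dock: the cut-bot, the drill-bot, the haul-bot, the scan-bot | the warehouse floor: the grip-bot, the weld-bot]
4. Porter goes back to the loading dock alone.  [the loading dock: the cut-bot, the drill-bot, the haul-bot, the scan-bot | the warehouse floor: the grip-bot, the weld-bot]
5. Porter goes to the warehouse floor with the haul-bot.  [the loading dock: the cut-bot, the drill-bot, the scan-bot | the warehouse floor: the grip-bot, the haul-bot, the weld-bot]
6. Porter goes back to the loading dock alone.  [the loading dock: the cut-bot, the drill-bot, the scan-bot | the warehouse floor: the grip-bot, the haul-bot, the weld-bot]
7. Porter goes to the warehouse floor with the scan-bot.  [the loading dock: the cut-bot, the drill-bot | the warehouse floor: the grip-bot, the haul-bot, the scan-bot, the weld-bot]
8. Porter goes back to the loading dock with the grip-bot.  [the loading dock: the cut-bot, the drill-bot, the grip-bot | the warehouse floor: the haul-bot, the scan-bot, the weld-bot]
9. Porter goes to the warehouse floor with the cut-bot.  [the loading dock: the drill-bot, the grip-bot | the warehouse floor: the cut-bot, the haul-bot, the scan-bot, the weld-bot]
10. Porter goes back to the loading dock alone.  [the loading dock: the drill-bot, the grip-bot | the warehouse floor: the cut-bot, the haul-bot, the scan-bot, the weld-bot]
11. Porter goes to the warehouse floor with the drill-bot.  [the loading dock: the grip-bot | the warehouse floor: the cut-bot, the drill-bot, the haul-bot, the scan-bot, the weld-bot]
12. Porter goes back to the loading dock alone.  [the loading dock: the grip-bot | the warehouse floor: the cut-bot, the drill-bot, the haul-bot, the scan-bot, the weld-bot]
13. Porter goes to the warehouse floor with the grip-bot.  [the loading dock: — | the warehouse floor: the cut-bot, the drill-bot, the grip-bot, the haul-bot, the scan-bot, the weld-bot]

Yes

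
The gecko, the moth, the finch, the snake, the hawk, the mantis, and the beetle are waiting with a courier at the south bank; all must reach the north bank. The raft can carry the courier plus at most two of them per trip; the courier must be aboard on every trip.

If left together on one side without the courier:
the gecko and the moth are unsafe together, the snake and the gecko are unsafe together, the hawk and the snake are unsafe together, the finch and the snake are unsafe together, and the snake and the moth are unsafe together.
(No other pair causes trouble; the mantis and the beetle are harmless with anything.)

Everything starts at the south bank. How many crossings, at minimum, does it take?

11

Counting alone: the courier can take at most 2 across per trip to the north bank, so moving all 7 needs at least 4 loaded trips out, with a return between consecutive ones — at least 7 crossings.
The safety rule pushes this higher. Following every safe sequence of crossings, the most of the 7 that can be at the north bank as the raft arrives there on crossings 7, 9 is 5, 6 respectively — never all 7.
So no plan with fewer than 11 crossings exists, and this one achieves 11:
1. Courier goes to the north bank with the gecko and the snake.  [the south bank: the beetle, the finch, the hawk, the mantis, the moth | the north bank: the gecko, the snake]
2. Courier goes back to the south bank with the gecko.  [the south bank: the beetle, the finch, the gecko, the hawk, the mantis, the moth | the north bank: the snake]
3. Courier goes to the north bank with the finch and the gecko.  [the south bank: the beetle, the hawk, the mantis, the moth | the north bank: the finch, the gecko, the snake]
4. Courier goes back to the south bank with the snake.  [the south bank: the beetle, the hawk, the mantis, the moth, the snake | the north bank: the finch, the gecko]
5. Courier goes to the north bank with the hawk and the moth.  [the south bank: the beetle, the mantis, the snake | the north bank: the finch, the gecko, the hawk, the moth]
6. Courier goes back to the south bank with the gecko.  [the south bank: the beetle, the gecko, the mantis, the snake | the north bank: the finch, the hawk, the moth]
7. Courier goes to the north bank with the gecko and the mantis.  [the south bank: the beetle, the snake | the north bank: the finch, the gecko, the hawk, the mantis, the moth]
8. Courier goes back to the south bank with the gecko.  [the south bank: the beetle, the gecko, the snake | the north bank: the finch, the hawk, the mantis, the moth]
9. Courier goes to the north bank with the beetle and the gecko.  [the south bank: the snake | the north bank: the beetle, the finch, the gecko, the hawk, the mantis, the moth]
10. Courier goes back to the south bank with the gecko.  [the south bank: the gecko, the snake | the north bank: the beetle, the finch, the hawk, the mantis, the moth]
11. Courier goes to the north bank with the gecko and the snake.  [the south bank: — | the north bank: the beetle, the finch, the gecko, the hawk, the mantis, the moth, the snake]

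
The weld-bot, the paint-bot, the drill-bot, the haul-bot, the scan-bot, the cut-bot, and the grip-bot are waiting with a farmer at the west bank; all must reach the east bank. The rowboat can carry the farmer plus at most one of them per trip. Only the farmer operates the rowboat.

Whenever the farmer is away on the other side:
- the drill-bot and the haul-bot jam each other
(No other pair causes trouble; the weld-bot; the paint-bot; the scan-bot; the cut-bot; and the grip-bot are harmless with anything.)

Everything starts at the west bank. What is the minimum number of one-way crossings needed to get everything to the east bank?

13

Counting alone: the farmer can take at most 1 across per trip to the east bank, so moving all 7 needs at least 7 loaded trips out, with a return between consecutive ones — at least 13 crossings.
The plan below uses exactly 13 crossings, so it is optimal:
1. Farmer goes to the east bank with the drill-bot.  [the west bank: the cut-bot, the grip-bot, the haul-bot, the paint-bot, the scan-bot, the weld-bot | the east bank: the drill-bot]
2. Farmer goes back to the west bank alone.  [the west bank: the cut-bot, the grip-bot, the haul-bot, the paint-bot, the scan-bot, the weld-bot | the east bank: the drill-bot]
3. Farmer goes to the east bank with the weld-bot.  [the west bank: the cut-bot, the grip-bot, the haul-bot, the paint-bot, the scan-bot | the east bank: the drill-bot, the weld-bot]
4. Farmer goes back to the west bank alone.  [the west bank: the cut-bot, the grip-bot, the haul-bot, the paint-bot, the scan-bot | the east bank: the drill-bot, the weld-bot]
5. Farmer goes to the east bank with the paint-bot.  [the west bank: the cut-bot, the grip-bot, the haul-bot, the scan-bot | the east bank: the drill-bot, the paint-bot, the weld-bot]
6. Farmer goes back to the west bank alone.  [the west bank: the cut-bot, the grip-bot, the haul-bot, the scan-bot | the east bank: the drill-bot, the paint-bot, the weld-bot]
7. Farmer goes to the east bank with the scan-bot.  [the west bank: the cut-bot, the grip-bot, the haul-bot | the east bank: the drill-bot, the paint-bot, the scan-bot, the weld-bot]
8. Farmer goes back to the west bank alone.  [the west bank: the cut-bot, the grip-bot, the haul-bot | the east bank: the drill-bot, the paint-bot, the scan-bot, the weld-bot]
9. Farmer goes to the east bank with the cut-bot.  [the west bank: the grip-bot, the haul-bot | the east bank: the cut-bot, the drill-bot, the paint-bot, the scan-bot, the weld-bot]
10. Farmer goes back to the west bank alone.  [the west bank: the grip-bot, the haul-bot | the east bank: the cut-bot, the drill-bot, the paint-bot, the scan-bot, the weld-bot]
11. Farmer goes to the east bank with the grip-bot.  [the west bank: the haul-bot | the east bank: the cut-bot, the drill-bot, the grip-bot, the paint-bot, the scan-bot, the weld-bot]
12. Farmer goes back to the west bank alone.  [the west bank: the haul-bot | the east bank: the cut-bot, the drill-bot, the grip-bot, the paint-bot, the scan-bot, the weld-bot]
13. Farmer goes to the east bank with the haul-bot.  [the west bank: — | the east bank: the cut-bot, the drill-bot, the grip-bot, the haul-bot, the paint-bot, the scan-bot, the weld-bot]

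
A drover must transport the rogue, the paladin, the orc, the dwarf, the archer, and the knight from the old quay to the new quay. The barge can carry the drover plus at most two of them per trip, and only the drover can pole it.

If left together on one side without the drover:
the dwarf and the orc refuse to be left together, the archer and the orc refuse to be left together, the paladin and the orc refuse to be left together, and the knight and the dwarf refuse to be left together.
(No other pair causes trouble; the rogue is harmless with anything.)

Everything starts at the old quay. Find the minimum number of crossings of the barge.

7

Counting alone: the drover can take at most 2 across per trip to the new quay, so moving all 6 needs at least 3 loaded trips out, with a return between consecutive ones — at least 5 crossings.
The safety rule pushes this higher. Following every safe sequence of crossings, the most of the 6 that can be at the new quay as the barge arrives there on crossing 5 is 5 — never all 6.
So no plan with fewer than 7 crossings exists, and this one achieves 7:
1. Drover goes to the new quay with the dwarf and the orc.
2. Drover goes back to the old quay with the orc.
3. Drover goes to the new quay with the orc and the rogue.
4. Drover goes back to the old quay with the orc.
5. Drover goes to the new quay with the archer and the paladin.
6. Drover goes back to the old quay alone.
7. Drover goes to the new quay with the knight and the orc.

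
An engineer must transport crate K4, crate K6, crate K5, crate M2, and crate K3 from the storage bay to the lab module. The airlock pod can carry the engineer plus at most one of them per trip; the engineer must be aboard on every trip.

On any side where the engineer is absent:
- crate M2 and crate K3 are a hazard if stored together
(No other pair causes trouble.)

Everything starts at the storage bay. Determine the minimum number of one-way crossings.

Counting alone: the engineer can take at most 1 across per trip to the lab module, so moving all 5 needs at least 5 loaded trips out, with a return between consecutive ones — at least 9 crossings.
The plan below uses exactly 9 crossings, so it is optimal:
1. Engineer goes to the lab module with crate M2.  [the storage bay: crate K3, crate K4, crate K5, crate K6 | the lab module: crate M2]
2. Engineer goes back to the storage bay alone.  [the storage bay: crate K3, crate K4, crate K5, crate K6 | the lab module: crate M2]
3. Engineer goes to the lab module with crate K4.  [the storage bay: crate K3, crate K5, crate K6 | the lab module: crate K4, crate M2]
4. Engineer goes back to the storage bay alone.  [the storage bay: crate K3, crate K5, crate K6 | the lab module: crate K4, crate M2]
5. Engineer goes to the lab module with crate K6.  [the storage bay: crate K3, crate K5 | the lab module: crate K4, crate K6, crate M2]
6. Engineer goes back to the storage bay alone.  [the storage bay: crate K3, crate K5 | the lab module: crate K4, crate K6, crate M2]
7. Engineer goes to the lab module with crate K5.  [the storage bay: crate K3 | the lab module: crate K4, crate K5, crate K6, crate M2]
8. Engineer goes back to the storage bay alone.  [the storage bay: crate K3 | the lab module: crate K4, crate K5, crate K6, crate M2]
9. Engineer goes to the lab module with crate K3.  [the storage bay: — | the lab module: crate K3, crate K4, crate K5, crate K6, crate M2]

9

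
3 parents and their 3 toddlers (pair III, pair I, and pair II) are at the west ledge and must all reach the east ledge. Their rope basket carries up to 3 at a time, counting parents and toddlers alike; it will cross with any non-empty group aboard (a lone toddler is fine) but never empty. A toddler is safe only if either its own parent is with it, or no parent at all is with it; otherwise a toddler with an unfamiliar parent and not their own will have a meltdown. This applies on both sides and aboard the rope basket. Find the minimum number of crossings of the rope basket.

Counting alone: each trip to the east ledge takes at most 3 across and each return brings at least 1 back, so after t trips out (and t−1 returns) at most 3t − (t−1) of the 6 are across; that first reaches 6 at t = 3, so at least 5 crossings are needed.
The plan below uses exactly 5 crossings, so it is optimal:
1. parent III and toddler III cross → the east ledge.
2. parent III crosses ← the west ledge.
3. parent I, parent II, and parent III cross → the east ledge.
4. toddler III crosses ← the west ledge.
5. toddler I, toddler II, and toddler III cross → the east ledge.

5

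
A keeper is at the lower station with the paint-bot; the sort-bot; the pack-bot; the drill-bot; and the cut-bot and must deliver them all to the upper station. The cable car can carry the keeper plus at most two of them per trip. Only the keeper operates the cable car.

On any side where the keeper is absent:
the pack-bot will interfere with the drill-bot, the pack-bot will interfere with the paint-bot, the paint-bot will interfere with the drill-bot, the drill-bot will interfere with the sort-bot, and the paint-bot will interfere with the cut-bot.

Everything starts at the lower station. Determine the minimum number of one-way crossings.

7

Counting alone: the keeper can take at most 2 across per trip to the upper station, so moving all 5 needs at least 3 loaded trips out, with a return between consecutive ones — at least 5 crossings.
The safety rule pushes this higher. Following every safe sequence of crossings, the most of the 5 that can be at the upper station as the cable car arrives there on crossing 5 is 4 — never all 5.
So no plan with fewer than 7 crossings exists, and this one achieves 7:
1. Keeper goes to the upper station with the drill-bot and the paint-bot.  [the lower station: the cut-bot, the pack-bot, the sort-bot | the upper station: the drill-bot, the paint-bot]
2. Keeper goes back to the lower station with the paint-bot.  [the lower station: the cut-bot, the pack-bot, the paint-bot, the sort-bot | the upper station: the drill-bot]
3. Keeper goes to the upper station with the paint-bot and the sort-bot.  [the lower station: the cut-bot, the pack-bot | the upper station: the drill-bot, the paint-bot, the sort-bot]
4. Keeper goes back to the lower station with the drill-bot.  [the lower station: the cut-bot, the drill-bot, the pack-bot | the upper station: the paint-bot, the sort-bot]
5. Keeper goes to the upper station with the cut-bot and the pack-bot.  [the lower station: the drill-bot | the upper station: the cut-bot, the pack-bot, the paint-bot, the sort-bot]
6. Keeper goes back to the lower station with the paint-bot.  [the lower station: the drill-bot, the paint-bot | the upper station: the cut-bot, the pack-bot, the sort-bot]
7. Keeper goes to the upper station with the drill-bot and the paint-bot.  [the lower station: — | the upper station: the cut-bot, the drill-bot, the pack-bot, the paint-bot, the sort-bot]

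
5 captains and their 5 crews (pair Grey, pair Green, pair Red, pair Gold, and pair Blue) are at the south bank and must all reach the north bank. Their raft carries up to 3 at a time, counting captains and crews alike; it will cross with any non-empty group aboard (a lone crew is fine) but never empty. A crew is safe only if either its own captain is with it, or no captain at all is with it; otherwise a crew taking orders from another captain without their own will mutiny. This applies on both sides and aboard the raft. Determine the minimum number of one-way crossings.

Counting alone: each trip to the north bank takes at most 3 across and each return brings at least 1 back, so after t trips out (and t−1 returns) at most 3t − (t−1) of the 10 are across; that first reaches 10 at t = 5, so at least 9 crossings are needed.
The safety rule pushes this higher. Following every safe sequence of crossings, the most of the 10 that can be at the north bank as the raft arrives there on crossing 9 is 9 — never all 10.
So no plan with fewer than 11 crossings exists, and this one achieves 11:
1. captain Grey and crew Grey cross → the north bank.
2. captain Grey crosses ← the south bank.
3. crew Gold, crew Green, and crew Red cross → the north bank.
4. crew Grey crosses ← the south bank.
5. captain Gold, captain Green, and captain Red cross → the north bank.
6. captain Green and crew Green cross ← the south bank.
7. captain Blue, captain Green, and captain Grey cross → the north bank.
8. crew Red crosses ← the south bank.
9. crew Green and crew Grey cross → the north bank.
10. crew Grey crosses ← the south bank.
11. crew Blue, crew Grey, and crew Red cross → the north bank.

11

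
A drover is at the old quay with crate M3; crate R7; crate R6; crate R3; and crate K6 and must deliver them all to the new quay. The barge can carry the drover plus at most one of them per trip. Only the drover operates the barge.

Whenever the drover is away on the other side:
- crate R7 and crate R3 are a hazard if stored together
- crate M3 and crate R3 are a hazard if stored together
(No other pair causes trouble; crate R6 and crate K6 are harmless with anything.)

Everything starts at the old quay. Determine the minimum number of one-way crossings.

11

Counting alone: the drover can take at most 1 across per trip to the new quay, so moving all 5 needs at least 5 loaded trips out, with a return between consecutive ones — at least 9 crossings.
The safety rule pushes this higher. Following every safe sequence of crossings, the most of the 5 that can be at the new quay as the barge arrives there on crossing 9 is 4 — never all 5.
So no plan with fewer than 11 crossings exists, and this one achieves 11:
1. Drover goes to the new quay with crate R3.
2. Drover goes back to the old quay alone.
3. Drover goes to the new quay with crate M3.
4. Drover goes back to the old quay with crate R3.
5. Drover goes to the new quay with crate R7.
6. Drover goes back to the old quay alone.
7. Drover goes to the new quay with crate R6.
8. Drover goes back to the old quay alone.
9. Drover goes to the new quay with crate K6.
10. Drover goes back to the old quay alone.
11. Drover goes to the new quay with crate R3.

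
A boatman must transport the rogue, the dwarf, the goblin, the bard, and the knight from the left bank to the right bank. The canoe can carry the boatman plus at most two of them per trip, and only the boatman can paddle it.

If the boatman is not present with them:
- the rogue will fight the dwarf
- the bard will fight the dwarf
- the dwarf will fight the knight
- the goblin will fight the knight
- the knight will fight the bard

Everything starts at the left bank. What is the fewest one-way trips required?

7

Counting alone: the boatman can take at most 2 across per trip to the right bank, so moving all 5 needs at least 3 loaded trips out, with a return between consecutive ones — at least 5 crossings.
The safety rule pushes this higher. Following every safe sequence of crossings, the most of the 5 that can be at the right bank as the canoe arrives there on crossing 5 is 4 — never all 5.
So no plan with fewer than 7 crossings exists, and this one achieves 7:
1. Boatman goes to the right bank with the dwarf and the knight.  [the left bank: the bard, the goblin, the rogue | the right bank: the dwarf, the knight]
2. Boatman goes back to the left bank with the dwarf.  [the left bank: the bard, the dwarf, the goblin, the rogue | the right bank: the knight]
3. Boatman goes to the right bank with the dwarf and the rogue.  [the left bank: the bard, the goblin | the right bank: the dwarf, the knight, the rogue]
4. Boatman goes back to the left bank with the dwarf.  [the left bank: the bard, the dwarf, the goblin | the right bank: the knight, the rogue]
5. Boatman goes to the right bank with the bard and the goblin.  [the left bank: the dwarf | the right bank: the bard, the goblin, the knight, the rogue]
6. Boatman goes back to the left bank with the knight.  [the left bank: the dwarf, the knight | the right bank: the bard, the goblin, the rogue]
7. Boatman goes to the right bank with the dwarf and the knight.  [the left bank: — | the right bank: the bard, the dwarf, the goblin, the knight, the rogue]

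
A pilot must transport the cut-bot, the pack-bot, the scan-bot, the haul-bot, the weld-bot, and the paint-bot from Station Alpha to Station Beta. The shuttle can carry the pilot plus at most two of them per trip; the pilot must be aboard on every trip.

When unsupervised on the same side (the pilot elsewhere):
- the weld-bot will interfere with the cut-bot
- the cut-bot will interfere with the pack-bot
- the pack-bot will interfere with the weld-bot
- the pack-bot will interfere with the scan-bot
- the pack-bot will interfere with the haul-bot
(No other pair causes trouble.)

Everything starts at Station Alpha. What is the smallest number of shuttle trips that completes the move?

Counting alone: the pilot can take at most 2 across per trip to Station Beta, so moving all 6 needs at least 3 loaded trips out, with a return between consecutive ones — at least 5 crossings.
The safety rule pushes this higher. Following every safe sequence of crossings, the most of the 6 that can be at Station Beta as the shuttle arrives there on crossings 5, 7 is 4, 5 respectively — never all 6.
So no plan with fewer than 9 crossings exists, and this one achieves 9:
1. Pilot goes to Station Beta with the cut-bot and the pack-bot.  [Station Alpha: the haul-bot, the paint-bot, the scan-bot, the weld-bot | Station Beta: the cut-bot, the pack-bot]
2. Pilot goes back to Station Alpha with the cut-bot.  [Station Alpha: the cut-bot, the haul-bot, the paint-bot, the scan-bot, the weld-bot | Station Beta: the pack-bot]
3. Pilot goes to Station Beta with the cut-bot and the scan-bot.  [Station Alpha: the haul-bot, the paint-bot, the weld-bot | Station Beta: the cut-bot, the pack-bot, the scan-bot]
4. Pilot goes back to Station Alpha with the pack-bot.  [Station Alpha: the haul-bot, the pack-bot, the paint-bot, the weld-bot | Station Beta: the cut-bot, the scan-bot]
5. Pilot goes to Station Beta with the haul-bot and the pack-bot.  [Station Alpha: the paint-bot, the weld-bot | Station Beta: the cut-bot, the haul-bot, the pack-bot, the scan-bot]
6. Pilot goes back to Station Alpha with the pack-bot.  [Station Alpha: the pack-bot, the paint-bot, the weld-bot | Station Beta: the cut-bot, the haul-bot, the scan-bot]
7. Pilot goes to Station Beta with the pack-bot and the paint-bot.  [Station Alpha: the weld-bot | Station Beta: the cut-bot, the haul-bot, the pack-bot, the paint-bot, the scan-bot]
8. Pilot goes back to Station Alpha with the pack-bot.  [Station Alpha: the pack-bot, the weld-bot | Station Beta: the cut-bot, the haul-bot, the paint-bot, the scan-bot]
9. Pilot goes to Station Beta with the pack-bot and the weld-bot.  [Station Alpha: — | Station Beta: the cut-bot, the haul-bot, the pack-bot, the paint-bot, the scan-bot, the weld-bot]

9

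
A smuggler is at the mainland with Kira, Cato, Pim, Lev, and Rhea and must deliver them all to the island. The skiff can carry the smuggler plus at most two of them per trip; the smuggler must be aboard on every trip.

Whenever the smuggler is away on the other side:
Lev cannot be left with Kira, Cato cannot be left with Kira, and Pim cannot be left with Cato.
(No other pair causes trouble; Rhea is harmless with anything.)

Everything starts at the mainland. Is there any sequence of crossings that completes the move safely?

Yes

1. Smuggler goes to the island with Cato and Kira.  [the mainland: Lev, Pim, Rhea | the island: Cato, Kira]
2. Smuggler goes back to the mainland with Kira.  [the mainland: Kira, Lev, Pim, Rhea | the island: Cato]
3. Smuggler goes to the island with Lev and Rhea.  [the mainland: Kira, Pim | the island: Cato, Lev, Rhea]
4. Smuggler goes back to the mainland alone.  [the mainland: Kira, Pim | the island: Cato, Lev, Rhea]
5. Smuggler goes to the island with Kira and Pim.  [the mainland: — | the island: Cato, Kira, Lev, Pim, Rhea]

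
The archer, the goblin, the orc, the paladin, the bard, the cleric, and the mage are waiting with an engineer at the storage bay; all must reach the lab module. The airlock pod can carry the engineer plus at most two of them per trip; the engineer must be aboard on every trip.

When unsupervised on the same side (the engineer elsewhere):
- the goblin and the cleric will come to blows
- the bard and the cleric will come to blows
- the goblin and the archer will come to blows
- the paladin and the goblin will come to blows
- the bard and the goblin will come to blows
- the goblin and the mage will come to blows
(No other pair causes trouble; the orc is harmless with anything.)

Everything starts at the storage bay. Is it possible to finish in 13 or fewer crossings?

Yes

Yes — this plan uses 11 crossings (≤ 13):
1. Engineer goes to the lab module with the bard and the goblin.  [the storage bay: the archer, the cleric, the mage, the orc, the paladin | the lab module: the bard, the goblin]
2. Engineer goes back to the storage bay with the goblin.  [the storage bay: the archer, the cleric, the goblin, the mage, the orc, the paladin | the lab module: the bard]
3. Engineer goes to the lab module with the archer and the goblin.  [the storage bay: the cleric, the mage, the orc, the paladin | the lab module: the archer, the bard, the goblin]
4. Engineer goes back to the storage bay with the goblin.  [the storage bay: the cleric, the goblin, the mage, the orc, the paladin | the lab module: the archer, the bard]
5. Engineer goes to the lab module with the goblin and the orc.  [the storage bay: the cleric, the mage, the paladin | the lab module: the archer, the bard, the goblin, the orc]
6. Engineer goes back to the storage bay with the goblin.  [the storage bay: the cleric, the goblin, the mage, the paladin | the lab module: the archer, the bard, the orc]
7. Engineer goes to the lab module with the goblin and the paladin.  [the storage bay: the cleric, the mage | the lab module: the archer, the bard, the goblin, the orc, the paladin]
8. Engineer goes back to the storage bay with the goblin.  [the storage bay: the cleric, the goblin, the mage | the lab module: the archer, the bard, the orc, the paladin]
9. Engineer goes to the lab module with the goblin and the mage.  [the storage bay: the cleric | the lab module: the archer, the bard, the goblin, the mage, the orc, the paladin]
10. Engineer goes back to the storage bay with the goblin.  [the storage bay: the cleric, the goblin | the lab module: the archer, the bard, the mage, the orc, the paladin]
11. Engineer goes to the lab module with the cleric and the goblin.  [the storage bay: — | the lab module: the archer, the bard, the cleric, the goblin, the mage, the orc, the paladin]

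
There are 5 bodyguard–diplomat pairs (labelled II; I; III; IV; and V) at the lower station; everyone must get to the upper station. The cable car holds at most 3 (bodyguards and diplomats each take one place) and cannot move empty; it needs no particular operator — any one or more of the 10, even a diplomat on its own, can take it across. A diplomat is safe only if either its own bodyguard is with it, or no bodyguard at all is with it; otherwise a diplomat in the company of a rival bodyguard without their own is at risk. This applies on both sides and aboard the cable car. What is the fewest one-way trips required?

11

Counting alone: each trip to the upper station takes at most 3 across and each return brings at least 1 back, so after t trips out (and t−1 returns) at most 3t − (t−1) of the 10 are across; that first reaches 10 at t = 5, so at least 9 crossings are needed.
The safety rule pushes this higher. Following every safe sequence of crossings, the most of the 10 that can be at the upper station as the cable car arrives there on crossing 9 is 9 — never all 10.
So no plan with fewer than 11 crossings exists, and this one achieves 11:
1. bodyguard II and diplomat II cross → the upper station.
2. bodyguard II crosses ← the lower station.
3. diplomat I, diplomat III, and diplomat IV cross → the upper station.
4. diplomat II crosses ← the lower station.
5. bodyguard I, bodyguard III, and bodyguard IV cross → the upper station.
6. bodyguard I and diplomat I cross ← the lower station.
7. bodyguard I, bodyguard II, and bodyguard V cross → the upper station.
8. diplomat III crosses ← the lower station.
9. diplomat I and diplomat II cross → the upper station.
10. diplomat II crosses ← the lower station.
11. diplomat II, diplomat III, and diplomat V cross → the upper station.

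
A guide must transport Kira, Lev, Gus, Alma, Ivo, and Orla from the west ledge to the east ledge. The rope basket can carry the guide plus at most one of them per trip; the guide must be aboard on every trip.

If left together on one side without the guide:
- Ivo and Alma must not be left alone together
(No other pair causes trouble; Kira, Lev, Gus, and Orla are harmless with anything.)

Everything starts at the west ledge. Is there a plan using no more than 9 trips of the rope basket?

No

Counting alone: the guide can take at most 1 across per trip to the east ledge, so moving all 6 needs at least 6 loaded trips out, with a return between consecutive ones — at least 11 crossings.
Since 9 < 11, 9 crossings cannot be enough. (The shortest complete plan in fact takes 11:)
1. Guide goes to the east ledge with Alma.
2. Guide goes back to the west ledge alone.
3. Guide goes to the east ledge with Kira.
4. Guide goes back to the west ledge alone.
5. Guide goes to the east ledge with Lev.
6. Guide goes back to the west ledge alone.
7. Guide goes to the east ledge with Gus.
8. Guide goes back to the west ledge alone.
9. Guide goes to the east ledge with Orla.
10. Guide goes back to the west ledge alone.
11. Guide goes to the east ledge with Ivo.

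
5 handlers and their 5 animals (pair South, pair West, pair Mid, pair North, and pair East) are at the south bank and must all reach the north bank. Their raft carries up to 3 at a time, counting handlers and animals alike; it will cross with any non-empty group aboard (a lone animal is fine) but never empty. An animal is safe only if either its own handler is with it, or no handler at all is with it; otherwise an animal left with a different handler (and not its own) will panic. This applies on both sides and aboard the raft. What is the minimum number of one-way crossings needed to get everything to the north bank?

Counting alone: each trip to the north bank takes at most 3 across and each return brings at least 1 back, so after t trips out (and t−1 returns) at most 3t − (t−1) of the 10 are across; that first reaches 10 at t = 5, so at least 9 crossings are needed.
The safety rule pushes this higher. Following every safe sequence of crossings, the most of the 10 that can be at the north bank as the raft arrives there on crossing 9 is 9 — never all 10.
So no plan with fewer than 11 crossings exists, and this one achieves 11:
1. animal South and handler South cross → the north bank.
2. handler South crosses ← the south bank.
3. animal Mid, animal North, and animal West cross → the north bank.
4. animal South crosses ← the south bank.
5. handler Mid, handler North, and handler West cross → the north bank.
6. animal West and handler West cross ← the south bank.
7. handler East, handler South, and handler West cross → the north bank.
8. animal Mid crosses ← the south bank.
9. animal South and animal West cross → the north bank.
10. animal South crosses ← the south bank.
11. animal East, animal Mid, and animal South cross → the north bank.

11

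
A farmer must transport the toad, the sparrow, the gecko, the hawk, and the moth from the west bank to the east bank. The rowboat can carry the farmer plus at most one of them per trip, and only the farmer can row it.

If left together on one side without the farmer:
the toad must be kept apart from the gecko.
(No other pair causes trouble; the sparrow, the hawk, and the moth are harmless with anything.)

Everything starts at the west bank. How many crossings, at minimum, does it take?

9

Counting alone: the farmer can take at most 1 across per trip to the east bank, so moving all 5 needs at least 5 loaded trips out, with a return between consecutive ones — at least 9 crossings.
The plan below uses exactly 9 crossings, so it is optimal:
1. Farmer goes to the east bank with the toad.  [the west bank: the gecko, the hawk, the moth, the sparrow | the east bank: the toad]
2. Farmer goes back to the west bank alone.  [the west bank: the gecko, the hawk, the moth, the sparrow | the east bank: the toad]
3. Farmer goes to the east bank with the sparrow.  [the west bank: the gecko, the hawk, the moth | the east bank: the sparrow, the toad]
4. Farmer goes back to the west bank alone.  [the west bank: the gecko, the hawk, the moth | the east bank: the sparrow, the toad]
5. Farmer goes to the east bank with the hawk.  [the west bank: the gecko, the moth | the east bank: the hawk, the sparrow, the toad]
6. Farmer goes back to the west bank alone.  [the west bank: the gecko, the moth | the east bank: the hawk, the sparrow, the toad]
7. Farmer goes to the east bank with the moth.  [the west bank: the gecko | the east bank: the hawk, the moth, the sparrow, the toad]
8. Farmer goes back to the west bank alone.  [the west bank: the gecko | the east bank: the hawk, the moth, the sparrow, the toad]
9. Farmer goes to the east bank with the gecko.  [the west bank: — | the east bank: the gecko, the hawk, the moth, the sparrow, the toad]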